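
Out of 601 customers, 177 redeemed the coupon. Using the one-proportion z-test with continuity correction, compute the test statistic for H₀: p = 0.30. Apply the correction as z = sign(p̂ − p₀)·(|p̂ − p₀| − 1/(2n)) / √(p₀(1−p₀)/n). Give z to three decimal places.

With x = 177 successes in n = 601, p̂ = 0.29451. p̂ − p₀ = -0.005491.
Continuity correction 1/(2n) = 1/1202 = 0.000832.
Corrected numerator: |-0.005491| − 0.000832 = 0.004659.
Under H₀, SE = √(p₀(1−p₀)/n) = √(0.30·0.70/601) = √0.000349418 = 0.018693.
z = −0.004659/0.018693 = -0.249.

z = -0.249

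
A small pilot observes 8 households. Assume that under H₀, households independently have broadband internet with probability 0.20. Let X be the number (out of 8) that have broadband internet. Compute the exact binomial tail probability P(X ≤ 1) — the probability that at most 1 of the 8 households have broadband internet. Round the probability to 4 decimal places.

X ~ Binomial(n=8, p=0.20).
P(X ≤ 1) = C(8,0)·0.20^0·0.80^8 + C(8,1)·0.20^1·0.80^7.
= 0.167772 + 0.335544 = 0.5033.

P = 0.5033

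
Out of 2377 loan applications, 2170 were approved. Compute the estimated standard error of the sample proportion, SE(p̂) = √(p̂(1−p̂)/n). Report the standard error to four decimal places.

SE = 0.0058

p̂ = 2170/2377 = 0.91292.
p̂(1−p̂) = 0.079497.
SE = √(0.079497/2377) = √0.000033444 = 0.0058.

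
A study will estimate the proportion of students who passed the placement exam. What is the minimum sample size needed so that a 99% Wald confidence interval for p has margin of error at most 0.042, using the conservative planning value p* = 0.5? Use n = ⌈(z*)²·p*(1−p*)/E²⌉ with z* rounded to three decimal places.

For 99% confidence, z* = 2.576.
p*(1−p*) = 0.2500.
(z*)²·p*(1−p*)/E² = 6.635776·0.2500/0.001764 = 940.444.
⌈940.444⌉ = 941.

n = 941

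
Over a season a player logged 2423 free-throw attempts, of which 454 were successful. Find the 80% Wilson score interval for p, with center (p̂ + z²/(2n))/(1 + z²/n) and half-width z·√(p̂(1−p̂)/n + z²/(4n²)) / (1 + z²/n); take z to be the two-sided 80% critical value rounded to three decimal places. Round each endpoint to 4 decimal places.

(0.1774, 0.1977)

Here p̂ = 454/2423 = 0.18737 and z = 1.282 (z² = 1.643524).
Denominator 1 + z²/n = 1 + 1.643524/2423 = 1.000678.
Adjusted center: (0.18737 + z²/(2n))/1.000678 = 0.18758.
Radicand: p̂(1−p̂)/n + z²/(4n²) = 0.000062841 + 0.000000070 = 0.000062911.
Half-width = z·√(radicand)/denom = 1.282·0.007932/1.000678 = 0.01016.
Interval: 0.18758 ± 0.01016 → (0.1774, 0.1977).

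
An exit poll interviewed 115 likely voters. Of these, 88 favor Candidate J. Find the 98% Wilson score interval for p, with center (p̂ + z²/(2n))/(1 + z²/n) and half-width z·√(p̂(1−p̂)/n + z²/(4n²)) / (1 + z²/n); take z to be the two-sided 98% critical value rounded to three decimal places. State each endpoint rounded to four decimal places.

Here p̂ = 88/115 = 0.76522 and z = 2.326 (z² = 5.410276).
Denominator 1 + z²/n = 1 + 5.410276/115 = 1.047046.
Adjusted center: (0.76522 + z²/(2n))/1.047046 = 0.75330.
Radicand: p̂(1−p̂)/n + z²/(4n²) = 0.001562259 + 0.000102274 = 0.001664533.
Half-width = z·√(radicand)/denom = 2.326·0.040799/1.047046 = 0.09063.
Interval: 0.75330 ± 0.09063 → (0.6627, 0.8439).

(0.6627, 0.8439)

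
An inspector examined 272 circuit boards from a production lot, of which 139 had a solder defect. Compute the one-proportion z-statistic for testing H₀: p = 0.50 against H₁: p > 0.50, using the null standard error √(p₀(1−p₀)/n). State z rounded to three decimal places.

With x = 139 successes in n = 272, p̂ = 0.51103.
Null standard error: √(0.50·0.50/272) = √0.000919118 = 0.030317.
Test statistic: z = 0.01103/0.030317 = 0.364.

z = 0.364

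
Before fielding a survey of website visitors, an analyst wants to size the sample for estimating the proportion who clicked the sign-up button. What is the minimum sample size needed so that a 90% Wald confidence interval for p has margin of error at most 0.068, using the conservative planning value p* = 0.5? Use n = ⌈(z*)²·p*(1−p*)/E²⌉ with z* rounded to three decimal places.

n = 147

For 90% confidence, z* = 1.645.
p*(1−p*) = 0.50·0.50 = 0.2500.
Required n before rounding: 2.706025 × 0.2500 / 0.068² = 146.303.
⌈146.303⌉ = 147.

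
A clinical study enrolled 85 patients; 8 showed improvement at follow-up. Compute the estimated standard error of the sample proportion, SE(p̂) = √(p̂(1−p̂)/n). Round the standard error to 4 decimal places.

p̂ = 8/85 = 0.09412.
p̂(1−p̂) = 0.085261.
Dividing by n and taking the root: √0.001003071 = 0.0317.

SE = 0.0317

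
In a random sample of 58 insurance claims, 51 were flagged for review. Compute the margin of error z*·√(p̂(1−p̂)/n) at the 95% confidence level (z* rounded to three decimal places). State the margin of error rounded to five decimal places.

ME = 0.08384

With x = 51 successes in n = 58, p̂ = 0.87931.
SE = √(p̂(1−p̂)/n) = √(0.106124/58) = 0.042775.
The 95% critical value is z* = 1.960.
So ME = 0.08384.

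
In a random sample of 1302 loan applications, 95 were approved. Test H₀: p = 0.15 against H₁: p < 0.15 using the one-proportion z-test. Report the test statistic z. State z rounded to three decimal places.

Sample proportion p̂ = 95/1302 = 0.07296.
SE₀ = √(0.15·0.85/1302) = 0.009896.
z = (p̂ − p₀)/SE = (0.07296 − 0.15)/0.009896 = -7.785.

z = -7.785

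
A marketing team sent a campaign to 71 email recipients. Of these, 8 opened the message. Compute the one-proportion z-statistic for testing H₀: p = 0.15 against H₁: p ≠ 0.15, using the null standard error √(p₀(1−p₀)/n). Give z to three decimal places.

The sample proportion is 8/71 = 0.11268.
SE₀ = √(0.15·0.85/71) = 0.042377.
z = (0.11268 − 0.15)/0.042377 = -0.03732/0.042377 = -0.881.

z = -0.881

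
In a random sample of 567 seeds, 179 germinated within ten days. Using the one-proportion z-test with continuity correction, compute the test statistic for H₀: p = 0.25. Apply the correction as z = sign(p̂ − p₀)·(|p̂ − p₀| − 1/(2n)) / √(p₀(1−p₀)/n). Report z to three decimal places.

z = 3.564

p̂ = 179/567 = 0.31570. p̂ − p₀ = 0.065697.
Continuity correction 1/(2n) = 1/1134 = 0.000882.
Corrected numerator: |0.065697| − 0.000882 = 0.064815.
Under H₀, SE = √(p₀(1−p₀)/n) = √(0.25·0.75/567) = √0.000330688 = 0.018185.
z = +0.064815/0.018185 = 3.564.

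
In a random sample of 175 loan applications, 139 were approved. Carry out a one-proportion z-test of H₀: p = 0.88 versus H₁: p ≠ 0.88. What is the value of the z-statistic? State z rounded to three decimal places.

z = -3.489

Sample proportion p̂ = 139/175 = 0.79429.
SE₀ = √(0.88·0.12/175) = 0.024565.
Test statistic: z = -0.08571/0.024565 = -3.489.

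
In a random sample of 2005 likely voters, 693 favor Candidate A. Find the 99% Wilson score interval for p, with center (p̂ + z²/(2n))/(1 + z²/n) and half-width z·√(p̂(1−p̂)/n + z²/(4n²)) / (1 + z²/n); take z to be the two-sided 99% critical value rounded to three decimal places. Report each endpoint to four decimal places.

(0.3188, 0.3735)

Here p̂ = 693/2005 = 0.34564 and z = 2.576 (z² = 6.635776).
1 + z²/n = 1.003310.
Adjusted center: (0.34564 + z²/(2n))/1.003310 = 0.34615.
Radicand: p̂(1−p̂)/n + z²/(4n²) = 0.000112804 + 0.000000413 = 0.000113217.
Half-width = 2.576·√0.000113217/1.003310 = 0.02732.
Interval: 0.34615 ± 0.02732 → (0.3188, 0.3735).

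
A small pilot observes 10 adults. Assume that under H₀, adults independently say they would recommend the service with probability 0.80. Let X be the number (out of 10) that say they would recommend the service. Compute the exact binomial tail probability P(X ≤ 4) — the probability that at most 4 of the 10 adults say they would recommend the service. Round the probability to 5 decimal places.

X ~ Binomial(n=10, p=0.80).
P(X ≤ 4) = Σ_{j=0}^{4} C(10,j)·0.80^j·0.20^{10−j}.
= 0.000000 + 0.000004 + 0.000074 + 0.000786 + 0.005505 = 0.00637.

P = 0.00637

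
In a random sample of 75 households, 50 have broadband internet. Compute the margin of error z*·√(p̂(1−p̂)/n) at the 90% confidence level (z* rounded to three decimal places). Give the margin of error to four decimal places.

Sample proportion p̂ = 50/75 = 0.66667.
Standard error of p̂: √(0.222222/75) = √0.002962963 = 0.054433.
z* = 1.645 at the 90% level.
ME = 1.645·0.054433 = 0.0895.

ME = 0.0895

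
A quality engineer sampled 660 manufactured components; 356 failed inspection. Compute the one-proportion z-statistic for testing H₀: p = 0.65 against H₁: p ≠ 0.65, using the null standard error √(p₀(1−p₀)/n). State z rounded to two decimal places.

z = -5.96

The sample proportion is 356/660 = 0.53939.
Null standard error: √(0.65·0.35/660) = √0.000344697 = 0.018566.
z = (p̂ − p₀)/SE = (0.53939 − 0.65)/0.018566 = -5.96.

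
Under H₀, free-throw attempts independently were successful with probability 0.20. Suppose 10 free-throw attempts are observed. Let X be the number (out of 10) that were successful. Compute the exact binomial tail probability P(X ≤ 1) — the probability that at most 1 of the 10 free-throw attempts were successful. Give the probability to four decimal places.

X ~ Binomial(n=10, p=0.20).
P(X ≤ 1) = C(10,0)·0.20^0·0.80^10 + C(10,1)·0.20^1·0.80^9.
= 0.107374 + 0.268435 = 0.3758.

P = 0.3758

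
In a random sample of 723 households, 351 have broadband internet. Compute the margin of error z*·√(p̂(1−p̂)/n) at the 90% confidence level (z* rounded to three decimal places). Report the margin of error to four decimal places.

p̂ = 351/723 = 0.48548.
Standard error of p̂: √(0.249789/723) = √0.000345490 = 0.018587.
The 90% critical value is z* = 1.645.
So ME = 0.0306.

ME = 0.0306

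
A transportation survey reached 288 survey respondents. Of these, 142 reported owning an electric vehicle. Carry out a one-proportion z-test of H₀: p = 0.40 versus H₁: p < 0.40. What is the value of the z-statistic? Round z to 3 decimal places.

With x = 142 successes in n = 288, p̂ = 0.49306.
Null standard error: √(0.40·0.60/288) = √0.000833333 = 0.028868.
z = (0.49306 − 0.40)/0.028868 = 0.09306/0.028868 = 3.224.

z = 3.224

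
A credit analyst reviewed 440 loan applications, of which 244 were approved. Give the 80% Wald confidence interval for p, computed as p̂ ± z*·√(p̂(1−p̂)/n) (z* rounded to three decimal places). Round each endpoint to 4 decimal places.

(0.5242, 0.5849)

Sample proportion p̂ = 244/440 = 0.55455.
SE = √(p̂(1−p̂)/n) = √(0.247025/440) = 0.023694.
The 80% critical value is z* = 1.282.
Margin of error: 1.282 × 0.023694 = 0.03038.
CI: 0.55455 ± 0.03038 = (0.5242, 0.5849).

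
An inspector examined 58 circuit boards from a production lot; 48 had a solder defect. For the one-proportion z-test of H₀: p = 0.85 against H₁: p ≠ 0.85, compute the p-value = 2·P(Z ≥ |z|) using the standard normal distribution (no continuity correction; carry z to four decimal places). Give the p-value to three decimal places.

The sample proportion is 48/58 = 0.82759.
SE₀ = √(0.85·0.15/58) = 0.046886.
z = (p̂ − p₀)/SE = (48/58 − 0.85)/0.046886 ≈ -0.4781.
From the standard normal, 2·P(Z ≥ |z|) = 0.633.

p-value = 0.633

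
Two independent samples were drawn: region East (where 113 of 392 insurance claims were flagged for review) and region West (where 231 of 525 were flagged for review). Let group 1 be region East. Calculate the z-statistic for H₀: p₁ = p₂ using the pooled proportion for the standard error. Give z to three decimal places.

z = -4.695

Sample proportions: p̂₁ = 113/392 = 0.28827 and p̂₂ = 231/525 = 0.44000.
Pooling: p̂ = 344/917 = 0.37514.
SE = √[p̂(1−p̂)(1/n₁+1/n₂)] = √[0.37514·0.62486·(1/392+1/525)] ≈ 0.032318.
z = (p̂₁ − p̂₂)/SE = (0.28827 − 0.44000)/0.032318 = -0.15173/0.032318 = -4.695.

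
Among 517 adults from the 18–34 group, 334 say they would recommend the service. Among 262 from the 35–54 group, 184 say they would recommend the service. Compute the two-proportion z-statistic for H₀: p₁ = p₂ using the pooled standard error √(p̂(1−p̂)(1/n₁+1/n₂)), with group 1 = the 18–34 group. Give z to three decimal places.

z = -1.572

Sample proportions: p̂₁ = 334/517 = 0.64603 and p̂₂ = 184/262 = 0.70229.
Pooling: p̂ = 518/779 = 0.66496.
SE = √[p̂(1−p̂)(1/n₁+1/n₂)] = √[0.66496·0.33504·(1/517+1/262)] ≈ 0.035795.
z = -0.05626/0.035795 = -1.572.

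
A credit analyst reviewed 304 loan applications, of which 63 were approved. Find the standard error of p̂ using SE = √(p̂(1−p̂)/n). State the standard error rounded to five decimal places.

The sample proportion is 63/304 = 0.20724.
p̂(1−p̂) = 0.20724·0.79276 = 0.164292.
SE = √(0.164292/304) = 0.02325.

SE = 0.02325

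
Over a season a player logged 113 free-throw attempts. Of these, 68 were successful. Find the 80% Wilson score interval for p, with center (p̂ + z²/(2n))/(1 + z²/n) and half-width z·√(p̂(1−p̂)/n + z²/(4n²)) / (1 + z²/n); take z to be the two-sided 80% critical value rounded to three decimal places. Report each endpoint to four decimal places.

p̂ = 68/113 = 0.60177; z = 1.282, so z² = 1.643524.
Denominator 1 + z²/n = 1 + 1.643524/113 = 1.014544.
Center = (0.60177 + 0.007272)/1.014544 = 0.60031.
Radicand: p̂(1−p̂)/n + z²/(4n²) = 0.002120733 + 0.000032178 = 0.002152911.
Half-width = 1.282·√0.002152911/1.014544 = 0.05863.
So the interval runs from 0.5417 to 0.6589.

(0.5417, 0.6589)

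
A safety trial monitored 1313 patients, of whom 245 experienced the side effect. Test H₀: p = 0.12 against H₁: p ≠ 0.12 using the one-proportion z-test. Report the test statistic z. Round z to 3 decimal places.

The sample proportion is 245/1313 = 0.18660.
SE₀ = √(0.12·0.88/1313) = 0.008968.
Test statistic: z = 0.06660/0.008968 = 7.426.

z = 7.426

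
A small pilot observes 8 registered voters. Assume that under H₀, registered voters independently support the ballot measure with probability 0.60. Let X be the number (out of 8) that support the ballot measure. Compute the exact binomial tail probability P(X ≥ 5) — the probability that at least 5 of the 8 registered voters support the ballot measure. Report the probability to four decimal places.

X ~ Binomial(n=8, p=0.60).
P(X ≥ 5) = C(8,5)·0.60^5·0.40^3 + C(8,6)·0.60^6·0.40^2 + C(8,7)·0.60^7·0.40^1 + C(8,8)·0.60^8·0.40^0.
= 0.278692 + 0.209019 + 0.089580 + 0.016796 = 0.5941.

P = 0.5941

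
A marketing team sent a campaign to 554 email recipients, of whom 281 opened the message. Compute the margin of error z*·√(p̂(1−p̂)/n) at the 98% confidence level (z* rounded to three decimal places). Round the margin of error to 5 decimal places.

p̂ = 281/554 = 0.50722.
Standard error of p̂: √(0.249948/554) = √0.000451169 = 0.021241.
For 98% confidence, z* = 2.326.
ME = 2.326·0.021241 = 0.04941.

ME = 0.04941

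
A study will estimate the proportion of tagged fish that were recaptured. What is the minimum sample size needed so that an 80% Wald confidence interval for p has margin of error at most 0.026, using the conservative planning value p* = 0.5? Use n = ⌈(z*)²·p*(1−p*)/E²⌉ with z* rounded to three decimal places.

n = 608

z* = 1.282 at the 80% level.
p*(1−p*) = 0.50·0.50 = 0.2500.
Required n before rounding: 1.643524 × 0.2500 / 0.026² = 607.812.
⌈607.812⌉ = 608.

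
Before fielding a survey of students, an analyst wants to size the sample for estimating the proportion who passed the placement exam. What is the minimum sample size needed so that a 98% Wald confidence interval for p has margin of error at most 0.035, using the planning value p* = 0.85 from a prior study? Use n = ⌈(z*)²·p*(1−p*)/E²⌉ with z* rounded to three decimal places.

z* = 2.326 at the 98% level.
p*(1−p*) = 0.85·0.15 = 0.1275.
Required n before rounding: 5.410276 × 0.1275 / 0.035² = 563.110.
Rounding up, n = 564.

n = 564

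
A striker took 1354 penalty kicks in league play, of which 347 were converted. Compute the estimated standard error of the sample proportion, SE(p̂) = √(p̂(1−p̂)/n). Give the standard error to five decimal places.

SE = 0.01186

p̂ = 347/1354 = 0.25628.
p̂(1−p̂) = 0.25628·0.74372 = 0.190601.
Dividing by n and taking the root: √0.000140769 = 0.01186.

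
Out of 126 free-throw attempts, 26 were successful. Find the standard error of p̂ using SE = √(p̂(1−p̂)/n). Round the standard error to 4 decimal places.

SE = 0.0361

With x = 26 successes in n = 126, p̂ = 0.20635.
p̂(1−p̂) = 0.20635·0.79365 = 0.163770.
SE = √(0.163770/126) = 0.0361.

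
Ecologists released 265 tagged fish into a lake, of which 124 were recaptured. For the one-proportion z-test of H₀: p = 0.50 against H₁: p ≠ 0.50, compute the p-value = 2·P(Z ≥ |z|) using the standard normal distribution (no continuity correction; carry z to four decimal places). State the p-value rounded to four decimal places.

p-value = 0.2963

p̂ = 124/265 = 0.46792.
Under H₀, SE = √(p₀(1−p₀)/n) = √(0.50·0.50/265) = √0.000943396 = 0.030715.
z = (p̂ − p₀)/SE = (124/265 − 0.50)/0.030715 ≈ -1.0443.
p-value = 2·P(Z ≥ |z|) with z = -1.0443 → 0.2963.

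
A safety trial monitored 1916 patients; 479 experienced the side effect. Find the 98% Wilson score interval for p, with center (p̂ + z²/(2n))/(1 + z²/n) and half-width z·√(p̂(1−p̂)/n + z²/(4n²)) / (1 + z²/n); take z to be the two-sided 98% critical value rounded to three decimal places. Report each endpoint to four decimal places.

Here p̂ = 479/1916 = 0.25000 and z = 2.326 (z² = 5.410276).
Denominator 1 + z²/n = 1 + 5.410276/1916 = 1.002824.
Center = (0.25000 + 0.001412)/1.002824 = 0.25070.
Radicand: p̂(1−p̂)/n + z²/(4n²) = 0.000097860 + 0.000000368 = 0.000098228.
Half-width = z·√(radicand)/denom = 2.326·0.009911/1.002824 = 0.02299.
So the interval runs from 0.2277 to 0.2737.

(0.2277, 0.2737)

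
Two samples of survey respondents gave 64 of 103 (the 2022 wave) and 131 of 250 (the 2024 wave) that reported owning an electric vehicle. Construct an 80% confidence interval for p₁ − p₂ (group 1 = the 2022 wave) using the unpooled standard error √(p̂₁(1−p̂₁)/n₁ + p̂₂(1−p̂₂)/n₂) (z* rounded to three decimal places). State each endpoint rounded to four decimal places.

(0.0239, 0.1708)

p̂₁ = 64/103 = 0.62136, p̂₂ = 131/250 = 0.52400; p̂₁ − p̂₂ = 0.09736.
Unpooled SE = √(p̂₁(1−p̂₁)/n₁ + p̂₂(1−p̂₂)/n₂) = √(0.002284194 + 0.000997696) = 0.057288.
z* = 1.282 at the 80% level. Margin of error = 0.07344.
CI: 0.09736 ± 0.07344 = (0.0239, 0.1708).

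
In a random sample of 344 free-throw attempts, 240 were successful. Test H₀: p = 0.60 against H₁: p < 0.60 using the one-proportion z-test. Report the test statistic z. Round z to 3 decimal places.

The sample proportion is 240/344 = 0.69767.
SE₀ = √(0.60·0.40/344) = 0.026414.
z = (p̂ − p₀)/SE = (0.69767 − 0.60)/0.026414 = 3.698.

z = 3.698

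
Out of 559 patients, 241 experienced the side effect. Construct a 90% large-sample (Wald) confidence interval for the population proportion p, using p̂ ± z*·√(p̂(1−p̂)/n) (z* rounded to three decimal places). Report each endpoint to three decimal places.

Sample proportion p̂ = 241/559 = 0.43113.
Standard error of p̂: √(0.245257/559) = √0.000438742 = 0.020946.
z* = 1.645 at the 90% level.
Margin of error: 1.645 × 0.020946 = 0.03446.
Interval: 0.43113 ± 0.03446 → (0.397, 0.466).

(0.397, 0.466)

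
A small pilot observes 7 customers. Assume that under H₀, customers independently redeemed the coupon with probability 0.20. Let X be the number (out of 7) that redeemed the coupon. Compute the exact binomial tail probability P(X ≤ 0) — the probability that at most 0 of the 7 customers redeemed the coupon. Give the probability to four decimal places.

X is binomial with n = 7 and p = 0.20.
P(X ≤ 0) = C(7,0)·0.20^0·0.80^7.
= 0.209715 = 0.2097.

P = 0.2097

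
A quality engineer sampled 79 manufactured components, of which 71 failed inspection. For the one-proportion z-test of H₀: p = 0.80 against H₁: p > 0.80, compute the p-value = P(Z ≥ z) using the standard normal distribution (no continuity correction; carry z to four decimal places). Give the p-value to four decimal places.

The sample proportion is 71/79 = 0.89873.
Null standard error: √(0.80·0.20/79) = √0.002025316 = 0.045004.
Test statistic (full precision, shown to 4 dp): z = (71/79 − 0.80)/SE₀ ≈ 2.1939.
p-value = P(Z ≥ z) with z = 2.1939 → 0.0141.

p-value = 0.0141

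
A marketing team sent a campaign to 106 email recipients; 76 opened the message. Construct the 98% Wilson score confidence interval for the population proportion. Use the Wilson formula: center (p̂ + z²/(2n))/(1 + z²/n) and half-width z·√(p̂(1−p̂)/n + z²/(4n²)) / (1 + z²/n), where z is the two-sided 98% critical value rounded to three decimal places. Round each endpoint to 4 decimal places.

(0.6066, 0.8063)

Here p̂ = 76/106 = 0.71698 and z = 2.326 (z² = 5.410276).
1 + z²/n = 1.051040.
Adjusted center: (0.71698 + z²/(2n))/1.051040 = 0.70644.
Radicand: p̂(1−p̂)/n + z²/(4n²) = 0.001914332 + 0.000120378 = 0.002034710.
Half-width = z·√(radicand)/denom = 2.326·0.045108/1.051040 = 0.09983.
Interval: 0.70644 ± 0.09983 → (0.6066, 0.8063).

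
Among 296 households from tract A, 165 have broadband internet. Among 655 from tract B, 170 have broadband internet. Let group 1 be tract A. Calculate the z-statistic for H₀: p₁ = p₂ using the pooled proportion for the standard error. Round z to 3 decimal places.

z = 8.904

Sample proportions: p̂₁ = 165/296 = 0.55743 and p̂₂ = 170/655 = 0.25954.
Pooled p̂ = (165+170)/(296+655) = 335/951 = 0.35226.
Pooled SE = √[0.2281731·0.00490510] ≈ 0.033455.
z = (p̂₁ − p̂₂)/SE = (0.55743 − 0.25954)/0.033455 = 0.29789/0.033455 = 8.904.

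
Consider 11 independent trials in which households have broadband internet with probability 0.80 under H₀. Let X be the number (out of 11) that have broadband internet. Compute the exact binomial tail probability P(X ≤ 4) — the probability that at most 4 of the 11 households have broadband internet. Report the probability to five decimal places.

P = 0.00197

X is binomial with n = 11 and p = 0.80.
P(X ≤ 4) = Σ_{j=0}^{4} C(11,j)·0.80^j·0.20^{11−j}.
= 0.000000 + 0.000001 + 0.000018 + 0.000216 + 0.001730 = 0.00197.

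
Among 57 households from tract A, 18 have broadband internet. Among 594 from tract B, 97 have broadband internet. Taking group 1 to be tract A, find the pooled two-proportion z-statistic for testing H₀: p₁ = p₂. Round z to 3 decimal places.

Sample proportions: p̂₁ = 18/57 = 0.31579 and p̂₂ = 97/594 = 0.16330.
Pooling: p̂ = 115/651 = 0.17665.
SE = √[p̂(1−p̂)(1/n₁+1/n₂)] = √[0.17665·0.82335·(1/57+1/594)] ≈ 0.052882.
z = (p̂₁ − p̂₂)/SE = (0.31579 − 0.16330)/0.052882 = 0.15249/0.052882 = 2.884.

z = 2.884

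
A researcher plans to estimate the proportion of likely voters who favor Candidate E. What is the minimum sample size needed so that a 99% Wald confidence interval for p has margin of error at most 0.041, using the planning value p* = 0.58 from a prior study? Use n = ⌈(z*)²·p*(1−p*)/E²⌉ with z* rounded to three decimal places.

The 99% critical value is z* = 2.576.
p*(1−p*) = 0.58·0.42 = 0.2436.
Required n before rounding: 6.635776 × 0.2436 / 0.041² = 961.615.
⌈961.615⌉ = 962.

n = 962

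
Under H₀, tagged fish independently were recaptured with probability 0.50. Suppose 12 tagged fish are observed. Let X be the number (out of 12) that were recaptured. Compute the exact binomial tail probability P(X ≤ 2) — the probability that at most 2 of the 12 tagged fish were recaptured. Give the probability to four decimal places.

X is binomial with n = 12 and p = 0.50.
P(X ≤ 2) = C(12,0)·0.50^0·0.50^12 + C(12,1)·0.50^1·0.50^11 + C(12,2)·0.50^2·0.50^10.
= 0.000244 + 0.002930 + 0.016113 = 0.0193.

P = 0.0193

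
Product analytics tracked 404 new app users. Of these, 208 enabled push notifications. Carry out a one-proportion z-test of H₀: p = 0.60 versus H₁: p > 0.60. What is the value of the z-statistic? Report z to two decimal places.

z = -3.49

The sample proportion is 208/404 = 0.51485.
Null standard error: √(0.60·0.40/404) = √0.000594059 = 0.024373.
z = (0.51485 − 0.60)/0.024373 = -0.08515/0.024373 = -3.49.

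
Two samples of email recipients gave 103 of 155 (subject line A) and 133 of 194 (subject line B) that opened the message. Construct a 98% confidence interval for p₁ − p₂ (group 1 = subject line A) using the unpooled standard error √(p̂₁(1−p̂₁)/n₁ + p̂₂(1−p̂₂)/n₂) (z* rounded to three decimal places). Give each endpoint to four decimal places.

p̂₁ = 103/155 = 0.66452, p̂₂ = 133/194 = 0.68557; p̂₁ − p̂₂ = -0.02105.
Unpooled SE = √(p̂₁(1−p̂₁)/n₁ + p̂₂(1−p̂₂)/n₂) = √(0.001438287 + 0.001111159) = 0.050492.
For 98% confidence, z* = 2.326. Margin of error = 0.11744.
So the interval runs from -0.1385 to 0.0964.

(-0.1385, 0.0964)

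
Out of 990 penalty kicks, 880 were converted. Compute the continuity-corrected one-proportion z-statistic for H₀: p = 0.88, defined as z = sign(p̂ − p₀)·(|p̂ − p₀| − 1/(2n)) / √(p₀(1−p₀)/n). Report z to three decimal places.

With x = 880 successes in n = 990, p̂ = 0.88889. p̂ − p₀ = 0.008889.
Continuity correction 1/(2n) = 1/1980 = 0.000505.
Corrected numerator: |0.008889| − 0.000505 = 0.008384.
SE₀ = √(0.88·0.12/990) = 0.010328.
z = +0.008384/0.010328 = 0.812.

z = 0.812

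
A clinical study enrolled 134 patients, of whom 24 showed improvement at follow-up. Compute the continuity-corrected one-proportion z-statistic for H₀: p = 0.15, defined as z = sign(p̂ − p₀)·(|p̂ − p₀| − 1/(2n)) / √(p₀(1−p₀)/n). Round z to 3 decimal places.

The sample proportion is 24/134 = 0.17910. p̂ − p₀ = 0.029104.
Continuity correction 1/(2n) = 1/268 = 0.003731.
Corrected numerator: |0.029104| − 0.003731 = 0.025373.
Null standard error: √(0.15·0.85/134) = √0.000951493 = 0.030846.
z = (+)0.025373/0.030846 = 0.823.

z = 0.823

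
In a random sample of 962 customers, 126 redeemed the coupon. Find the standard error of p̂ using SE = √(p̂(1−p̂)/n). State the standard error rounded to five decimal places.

p̂ = 126/962 = 0.13098.
p̂(1−p̂) = 0.13098·0.86902 = 0.113824.
Dividing by n and taking the root: √0.000118320 = 0.01088.

SE = 0.01088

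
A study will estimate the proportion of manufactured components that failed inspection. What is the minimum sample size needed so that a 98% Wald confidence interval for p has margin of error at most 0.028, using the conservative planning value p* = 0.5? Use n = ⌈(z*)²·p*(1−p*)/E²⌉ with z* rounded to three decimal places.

The 98% critical value is z* = 2.326.
p*(1−p*) = 0.2500.
Required n before rounding: 5.410276 × 0.2500 / 0.028² = 1725.216.
Rounding up, n = 1726.

n = 1726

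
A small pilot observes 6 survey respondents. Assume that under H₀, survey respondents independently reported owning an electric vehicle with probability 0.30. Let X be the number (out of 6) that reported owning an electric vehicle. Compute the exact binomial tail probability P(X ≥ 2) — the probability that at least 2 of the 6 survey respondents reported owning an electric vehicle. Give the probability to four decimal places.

P = 0.5798

X is binomial with n = 6 and p = 0.30.
P(X ≥ 2) = Σ_{j=2}^{6} C(6,j)·0.30^j·0.70^{6−j}.
= 0.324135 + 0.185220 + 0.059535 + 0.010206 + 0.000729 = 0.5798.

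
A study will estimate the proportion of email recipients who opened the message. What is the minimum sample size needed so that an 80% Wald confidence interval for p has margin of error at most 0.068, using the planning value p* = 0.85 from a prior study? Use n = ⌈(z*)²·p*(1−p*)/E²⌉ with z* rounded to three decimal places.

The 80% critical value is z* = 1.282.
p*(1−p*) = 0.1275.
(z*)²·p*(1−p*)/E² = 1.643524·0.1275/0.004624 = 45.318.
⌈45.318⌉ = 46.

n = 46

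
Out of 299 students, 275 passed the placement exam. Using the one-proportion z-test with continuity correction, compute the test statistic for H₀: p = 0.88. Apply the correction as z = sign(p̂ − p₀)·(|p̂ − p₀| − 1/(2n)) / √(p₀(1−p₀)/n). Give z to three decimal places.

z = 2.025

Sample proportion p̂ = 275/299 = 0.91973. p̂ − p₀ = 0.039732.
1/(2n) = 0.001672.
Corrected numerator: |0.039732| − 0.001672 = 0.038060.
Under H₀, SE = √(p₀(1−p₀)/n) = √(0.88·0.12/299) = √0.000353177 = 0.018793.
z = (+)0.038060/0.018793 = 2.025.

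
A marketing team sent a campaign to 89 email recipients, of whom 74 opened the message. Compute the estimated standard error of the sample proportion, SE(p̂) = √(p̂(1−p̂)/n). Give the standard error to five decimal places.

Sample proportion p̂ = 74/89 = 0.83146.
p̂(1−p̂) = 0.83146·0.16854 = 0.140134.
SE = √(0.140134/89) = 0.03968.

SE = 0.03968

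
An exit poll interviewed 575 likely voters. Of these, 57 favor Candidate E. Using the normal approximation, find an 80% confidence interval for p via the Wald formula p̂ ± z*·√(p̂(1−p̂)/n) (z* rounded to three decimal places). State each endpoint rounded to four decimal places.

Sample proportion p̂ = 57/575 = 0.09913.
SE = √(p̂(1−p̂)/n) = √(0.089304/575) = 0.012462.
z* = 1.282 at the 80% level.
Margin = 1.282·0.012462 = 0.01598.
So the interval runs from 0.0832 to 0.1151.

(0.0832, 0.1151)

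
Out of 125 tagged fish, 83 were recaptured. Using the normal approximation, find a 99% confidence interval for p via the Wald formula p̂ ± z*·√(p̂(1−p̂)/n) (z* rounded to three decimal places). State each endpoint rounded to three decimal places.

p̂ = 83/125 = 0.66400.
Standard error of p̂: √(0.223104/125) = √0.001784832 = 0.042247.
z* = 2.576 at the 99% level.
Margin of error: 2.576 × 0.042247 = 0.10883.
So the interval runs from 0.555 to 0.773.

(0.555, 0.773)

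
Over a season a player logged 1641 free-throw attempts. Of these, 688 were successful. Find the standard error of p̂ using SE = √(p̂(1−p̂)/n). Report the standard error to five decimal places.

SE = 0.01218

p̂ = 688/1641 = 0.41926.
p̂(1−p̂) = 0.41926·0.58074 = 0.243481.
SE = √(0.243481/1641) = 0.01218.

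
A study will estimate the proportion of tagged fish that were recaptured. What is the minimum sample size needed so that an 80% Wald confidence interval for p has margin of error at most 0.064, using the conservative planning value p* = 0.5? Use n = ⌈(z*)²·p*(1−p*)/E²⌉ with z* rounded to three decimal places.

n = 101

z* = 1.282 at the 80% level.
p*(1−p*) = 0.2500.
(z*)²·p*(1−p*)/E² = 1.643524·0.2500/0.004096 = 100.313.
Rounding up, n = 101.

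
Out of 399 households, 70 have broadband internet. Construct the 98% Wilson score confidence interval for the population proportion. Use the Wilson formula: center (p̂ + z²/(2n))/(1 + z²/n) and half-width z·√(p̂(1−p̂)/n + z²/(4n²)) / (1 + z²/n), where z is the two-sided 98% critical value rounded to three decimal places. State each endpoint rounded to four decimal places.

(0.1356, 0.2240)

Here p̂ = 70/399 = 0.17544 and z = 2.326 (z² = 5.410276).
1 + z²/n = 1.013560.
Center = (0.17544 + 0.006780)/1.013560 = 0.17978.
Radicand: p̂(1−p̂)/n + z²/(4n²) = 0.000362556 + 0.000008496 = 0.000371052.
Half-width = 2.326·√0.000371052/1.013560 = 0.04421.
So the interval runs from 0.1356 to 0.2240.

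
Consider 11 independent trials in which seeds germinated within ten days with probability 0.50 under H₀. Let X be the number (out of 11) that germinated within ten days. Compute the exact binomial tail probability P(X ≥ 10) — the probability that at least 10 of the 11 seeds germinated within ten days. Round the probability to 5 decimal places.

P = 0.00586

X ~ Binomial(n=11, p=0.50).
P(X ≥ 10) = C(11,10)·0.50^10·0.50^1 + C(11,11)·0.50^11·0.50^0.
= 0.005371 + 0.000488 = 0.00586.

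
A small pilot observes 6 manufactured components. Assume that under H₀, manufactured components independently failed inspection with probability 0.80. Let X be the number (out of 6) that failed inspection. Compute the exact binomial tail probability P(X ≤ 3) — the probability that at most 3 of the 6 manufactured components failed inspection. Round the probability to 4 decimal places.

P = 0.0989

X ~ Binomial(n=6, p=0.80).
P(X ≤ 3) = C(6,0)·0.80^0·0.20^6 + C(6,1)·0.80^1·0.20^5 + C(6,2)·0.80^2·0.20^4 + C(6,3)·0.80^3·0.20^3.
= 0.000064 + 0.001536 + 0.015360 + 0.081920 = 0.0989.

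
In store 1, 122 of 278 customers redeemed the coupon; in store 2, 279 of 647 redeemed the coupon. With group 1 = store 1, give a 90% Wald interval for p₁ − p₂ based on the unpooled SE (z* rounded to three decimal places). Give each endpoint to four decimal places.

(-0.0509, 0.0661)

p̂₁ = 0.43885, p̂₂ = 0.43122, so the observed difference is 0.00763.
Unpooled SE = √(p̂₁(1−p̂₁)/n₁ + p̂₂(1−p̂₂)/n₂) = √(0.000885829 + 0.000379087) = 0.035566.
The 90% critical value is z* = 1.645. Margin of error = 0.05851.
Interval: 0.00763 ± 0.05851 → (-0.0509, 0.0661).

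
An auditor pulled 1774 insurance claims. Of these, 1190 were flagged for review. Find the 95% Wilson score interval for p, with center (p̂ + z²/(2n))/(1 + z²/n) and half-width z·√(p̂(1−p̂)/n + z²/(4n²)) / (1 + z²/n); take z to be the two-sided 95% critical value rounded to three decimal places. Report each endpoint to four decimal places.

(0.6486, 0.6923)

p̂ = 1190/1774 = 0.67080; z = 1.960, so z² = 3.841600.
1 + z²/n = 1.002166.
Adjusted center: (0.67080 + z²/(2n))/1.002166 = 0.67043.
Radicand: p̂(1−p̂)/n + z²/(4n²) = 0.000124480 + 0.000000305 = 0.000124785.
Half-width = 1.960·√0.000124785/1.002166 = 0.02185.
CI: 0.67043 ± 0.02185 = (0.6486, 0.6923).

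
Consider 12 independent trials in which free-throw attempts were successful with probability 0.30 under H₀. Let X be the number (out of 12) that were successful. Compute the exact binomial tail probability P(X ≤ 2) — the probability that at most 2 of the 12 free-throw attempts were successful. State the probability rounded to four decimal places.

X is binomial with n = 12 and p = 0.30.
P(X ≤ 2) = C(12,0)·0.30^0·0.70^12 + C(12,1)·0.30^1·0.70^11 + C(12,2)·0.30^2·0.70^10.
= 0.013841 + 0.071184 + 0.167790 = 0.2528.

P = 0.2528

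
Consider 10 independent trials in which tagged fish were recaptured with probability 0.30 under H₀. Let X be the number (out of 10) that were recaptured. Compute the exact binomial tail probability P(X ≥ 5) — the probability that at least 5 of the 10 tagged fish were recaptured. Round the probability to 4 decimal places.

P = 0.1503

X ~ Binomial(n=10, p=0.30).
P(X ≥ 5) = Σ_{j=5}^{10} C(10,j)·0.30^j·0.70^{10−j}.
= 0.102919 + 0.036757 + 0.009002 + 0.001447 + 0.000138 + 0.000006 = 0.1503.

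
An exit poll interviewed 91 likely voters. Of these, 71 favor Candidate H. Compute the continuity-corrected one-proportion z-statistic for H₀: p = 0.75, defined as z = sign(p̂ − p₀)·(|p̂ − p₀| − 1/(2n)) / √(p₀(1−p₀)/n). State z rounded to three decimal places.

The sample proportion is 71/91 = 0.78022. p̂ − p₀ = 0.030220.
Continuity correction 1/(2n) = 1/182 = 0.005495.
Corrected numerator: |0.030220| − 0.005495 = 0.024725.
Under H₀, SE = √(p₀(1−p₀)/n) = √(0.75·0.25/91) = √0.002060440 = 0.045392.
z = (+)0.024725/0.045392 = 0.545.

z = 0.545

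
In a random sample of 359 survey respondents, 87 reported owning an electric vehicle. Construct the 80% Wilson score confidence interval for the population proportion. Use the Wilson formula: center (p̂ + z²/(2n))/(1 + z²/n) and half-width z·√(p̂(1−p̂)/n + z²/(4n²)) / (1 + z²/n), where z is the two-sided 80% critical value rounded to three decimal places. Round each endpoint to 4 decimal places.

(0.2146, 0.2725)

p̂ = 87/359 = 0.24234; z = 1.282, so z² = 1.643524.
1 + z²/n = 1.004578.
Center = (0.24234 + 0.002289)/1.004578 = 0.24351.
Radicand: p̂(1−p̂)/n + z²/(4n²) = 0.000511452 + 0.000003188 = 0.000514640.
Half-width = z·√(radicand)/denom = 1.282·0.022686/1.004578 = 0.02895.
CI: 0.24351 ± 0.02895 = (0.2146, 0.2725).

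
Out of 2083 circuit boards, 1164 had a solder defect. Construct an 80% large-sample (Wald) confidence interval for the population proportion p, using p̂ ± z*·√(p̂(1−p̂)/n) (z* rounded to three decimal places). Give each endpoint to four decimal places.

Sample proportion p̂ = 1164/2083 = 0.55881.
SE = √(p̂(1−p̂)/n) = √(0.246541/2083) = 0.010879.
z* = 1.282 at the 80% level.
Margin = 1.282·0.010879 = 0.01395.
CI: 0.55881 ± 0.01395 = (0.5449, 0.5728).

(0.5449, 0.5728)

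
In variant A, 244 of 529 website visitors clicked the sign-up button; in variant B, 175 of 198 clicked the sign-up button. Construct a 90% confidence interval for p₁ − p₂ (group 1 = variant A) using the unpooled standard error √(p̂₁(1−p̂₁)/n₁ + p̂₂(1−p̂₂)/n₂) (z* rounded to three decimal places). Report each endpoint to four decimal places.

(-0.4743, -0.3709)

p̂₁ = 0.46125, p̂₂ = 0.88384, so the observed difference is -0.42259.
SE = √(0.000469751 + 0.000518526) = √0.000988277 = 0.031437.
For 90% confidence, z* = 1.645. Margin of error = 0.05171.
CI: -0.42259 ± 0.05171 = (-0.4743, -0.3709).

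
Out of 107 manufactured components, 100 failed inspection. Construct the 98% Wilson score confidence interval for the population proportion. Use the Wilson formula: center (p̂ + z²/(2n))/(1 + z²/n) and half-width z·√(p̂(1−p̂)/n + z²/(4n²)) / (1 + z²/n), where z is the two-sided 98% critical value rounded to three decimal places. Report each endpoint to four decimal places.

Here p̂ = 100/107 = 0.93458 and z = 2.326 (z² = 5.410276).
1 + z²/n = 1.050563.
Adjusted center: (0.93458 + z²/(2n))/1.050563 = 0.91366.
Radicand: p̂(1−p̂)/n + z²/(4n²) = 0.000571409 + 0.000118139 = 0.000689548.
Half-width = 2.326·√0.000689548/1.050563 = 0.05814.
So the interval runs from 0.8555 to 0.9718.

(0.8555, 0.9718)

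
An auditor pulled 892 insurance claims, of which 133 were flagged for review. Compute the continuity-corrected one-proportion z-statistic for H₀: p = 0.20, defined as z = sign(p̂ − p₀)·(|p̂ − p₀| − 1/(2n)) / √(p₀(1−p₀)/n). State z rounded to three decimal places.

The sample proportion is 133/892 = 0.14910. p̂ − p₀ = -0.050897.
1/(2n) = 0.000561.
Corrected numerator: |-0.050897| − 0.000561 = 0.050336.
Null standard error: √(0.20·0.80/892) = √0.000179372 = 0.013393.
z = −0.050336/0.013393 = -3.758.

z = -3.758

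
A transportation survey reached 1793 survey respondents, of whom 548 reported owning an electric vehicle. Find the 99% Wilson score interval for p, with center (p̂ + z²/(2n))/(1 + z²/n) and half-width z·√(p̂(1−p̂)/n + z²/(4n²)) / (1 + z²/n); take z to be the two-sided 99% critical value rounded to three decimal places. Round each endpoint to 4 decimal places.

Here p̂ = 548/1793 = 0.30563 and z = 2.576 (z² = 6.635776).
1 + z²/n = 1.003701.
Adjusted center: (0.30563 + z²/(2n))/1.003701 = 0.30635.
Radicand: p̂(1−p̂)/n + z²/(4n²) = 0.000118361 + 0.000000516 = 0.000118877.
Half-width = 2.576·√0.000118877/1.003701 = 0.02798.
Interval: 0.30635 ± 0.02798 → (0.2784, 0.3343).

(0.2784, 0.3343)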